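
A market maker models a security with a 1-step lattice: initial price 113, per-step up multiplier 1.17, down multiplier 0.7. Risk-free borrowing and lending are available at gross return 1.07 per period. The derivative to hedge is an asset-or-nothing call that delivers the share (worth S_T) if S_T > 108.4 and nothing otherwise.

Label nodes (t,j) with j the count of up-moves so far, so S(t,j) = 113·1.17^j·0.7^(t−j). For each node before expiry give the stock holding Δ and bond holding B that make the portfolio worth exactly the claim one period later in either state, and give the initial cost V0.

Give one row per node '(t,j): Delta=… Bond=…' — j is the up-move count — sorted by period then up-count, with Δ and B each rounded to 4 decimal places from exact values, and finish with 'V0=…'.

Risk-neutral probability p* = (R−d)/(u−d) = (1.07−0.7)/(1.17−0.7) = 0.7872.
At expiry t=1: V(1,0)=0.0000, V(1,1)=132.2100
Node (0,0) S=113.0000: V=(p*·132.2100+(1−p*)·0.0000)/1.07=97.2712; Δ=(132.2100−0.0000)/(132.2100−79.1000)=2.4894; B=V−Δ·S=-184.0266
Check: Δ(0,0)·S0 + B(0,0) = 97.2712 = V0.

(0,0): Delta=2.4894 Bond=-184.0266
V0=97.2712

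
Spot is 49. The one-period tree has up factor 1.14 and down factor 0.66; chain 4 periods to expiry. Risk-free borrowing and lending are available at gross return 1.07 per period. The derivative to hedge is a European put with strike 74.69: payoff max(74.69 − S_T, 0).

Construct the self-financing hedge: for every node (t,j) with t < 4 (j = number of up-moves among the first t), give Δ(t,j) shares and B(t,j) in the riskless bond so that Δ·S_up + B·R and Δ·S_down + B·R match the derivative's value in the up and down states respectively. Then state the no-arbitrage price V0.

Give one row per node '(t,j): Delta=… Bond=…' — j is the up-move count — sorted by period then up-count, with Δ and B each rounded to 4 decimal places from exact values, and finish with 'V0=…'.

(0,0): Delta=-0.8255 Bond=51.7057
(1,0): Delta=-1.0000 Bond=60.9693
(1,1): Delta=-0.8082 Bond=54.3615
(2,0): Delta=-1.0000 Bond=65.2371
(2,1): Delta=-1.0000 Bond=65.2371
(2,2): Delta=-0.7893 Bond=56.9596
(3,0): Delta=-1.0000 Bond=69.8037
(3,1): Delta=-1.0000 Bond=69.8037
(3,2): Delta=-1.0000 Bond=69.8037
(3,3): Delta=-0.7684 Bond=59.4346
V0=11.2575

Under the risk-neutral measure, an up-move has probability p* = (R−d)/(u−d) = 0.8542 and values discount at R = 1.07.
Payoff layer (t=4): V(4,0)=65.3924, V(4,1)=58.6305, V(4,2)=46.9508, V(4,3)=26.7769, V(4,4)=0.0000
(3,0): S=14.0873. Δ = (V_up−V_dn)/(S_up−S_dn) = (58.6305−65.3924)/(16.0595−9.2976) = -1.0000. V = [p*·58.6305 + (1−p*)·65.3924]/1.07 = 55.7164. B = V − Δ·S = 69.8037.
(3,1): S=24.3326. Δ = (V_up−V_dn)/(S_up−S_dn) = (46.9508−58.6305)/(27.7392−16.0595) = -1.0000. V = [p*·46.9508 + (1−p*)·58.6305]/1.07 = 45.4711. B = V − Δ·S = 69.8037.
(3,2): S=42.0291. Δ = (V_up−V_dn)/(S_up−S_dn) = (26.7769−46.9508)/(47.9131−27.7392) = -1.0000. V = [p*·26.7769 + (1−p*)·46.9508]/1.07 = 27.7747. B = V − Δ·S = 69.8037.
(3,3): S=72.5957. Δ = (V_up−V_dn)/(S_up−S_dn) = (0.0000−26.7769)/(82.7590−47.9131) = -0.7684. V = [p*·0.0000 + (1−p*)·26.7769]/1.07 = 3.6495. B = V − Δ·S = 59.4346.
(2,0): S=21.3444. Δ = (V_up−V_dn)/(S_up−S_dn) = (45.4711−55.7164)/(24.3326−14.0873) = -1.0000. V = [p*·45.4711 + (1−p*)·55.7164]/1.07 = 43.8927. B = V − Δ·S = 65.2371.
(2,1): S=36.8676. Δ = (V_up−V_dn)/(S_up−S_dn) = (27.7747−45.4711)/(42.0291−24.3326) = -1.0000. V = [p*·27.7747 + (1−p*)·45.4711]/1.07 = 28.3695. B = V − Δ·S = 65.2371.
(2,2): S=63.6804. Δ = (V_up−V_dn)/(S_up−S_dn) = (3.6495−27.7747)/(72.5957−42.0291) = -0.7893. V = [p*·3.6495 + (1−p*)·27.7747]/1.07 = 6.6988. B = V − Δ·S = 56.9596.
(1,0): S=32.3400. Δ = (V_up−V_dn)/(S_up−S_dn) = (28.3695−43.8927)/(36.8676−21.3444) = -1.0000. V = [p*·28.3695 + (1−p*)·43.8927]/1.07 = 28.6293. B = V − Δ·S = 60.9693.
(1,1): S=55.8600. Δ = (V_up−V_dn)/(S_up−S_dn) = (6.6988−28.3695)/(63.6804−36.8676) = -0.8082. V = [p*·6.6988 + (1−p*)·28.3695]/1.07 = 9.2142. B = V − Δ·S = 54.3615.
(0,0): S=49.0000. Δ = (V_up−V_dn)/(S_up−S_dn) = (9.2142−28.6293)/(55.8600−32.3400) = -0.8255. V = [p*·9.2142 + (1−p*)·28.6293]/1.07 = 11.2575. B = V − Δ·S = 51.7057.
Root portfolio cost Δ·49+B reproduces V0=11.2575.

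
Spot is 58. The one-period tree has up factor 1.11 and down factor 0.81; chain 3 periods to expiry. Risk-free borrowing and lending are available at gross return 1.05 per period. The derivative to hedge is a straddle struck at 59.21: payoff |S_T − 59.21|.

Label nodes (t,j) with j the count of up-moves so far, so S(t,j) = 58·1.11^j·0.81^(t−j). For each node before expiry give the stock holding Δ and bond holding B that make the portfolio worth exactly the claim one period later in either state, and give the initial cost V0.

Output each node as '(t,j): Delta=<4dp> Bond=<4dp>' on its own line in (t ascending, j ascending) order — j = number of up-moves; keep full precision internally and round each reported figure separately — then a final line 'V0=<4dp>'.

Risk-neutral probability p* = (R−d)/(u−d) = (1.05−0.81)/(1.11−0.81) = 0.8000.
Terminal values V(3,·): V(3,0)=28.3864, V(3,1)=16.9703, V(3,2)=1.3259, V(3,3)=20.1126
(2,0): S=38.0538. Δ = (V_up−V_dn)/(S_up−S_dn) = (16.9703−28.3864)/(42.2397−30.8236) = -1.0000. V = [p*·16.9703 + (1−p*)·28.3864]/1.05 = 18.3367. B = V − Δ·S = 56.3905.
(2,1): S=52.1478. Δ = (V_up−V_dn)/(S_up−S_dn) = (1.3259−16.9703)/(57.8841−42.2397) = -1.0000. V = [p*·1.3259 + (1−p*)·16.9703]/1.05 = 4.2427. B = V − Δ·S = 56.3905.
(2,2): S=71.4618. Δ = (V_up−V_dn)/(S_up−S_dn) = (20.1126−1.3259)/(79.3226−57.8841) = 0.8763. V = [p*·20.1126 + (1−p*)·1.3259]/1.05 = 15.5764. B = V − Δ·S = -47.0457.
(1,0): S=46.9800. Δ = (V_up−V_dn)/(S_up−S_dn) = (4.2427−18.3367)/(52.1478−38.0538) = -1.0000. V = [p*·4.2427 + (1−p*)·18.3367]/1.05 = 6.7252. B = V − Δ·S = 53.7052.
(1,1): S=64.3800. Δ = (V_up−V_dn)/(S_up−S_dn) = (15.5764−4.2427)/(71.4618−52.1478) = 0.5868. V = [p*·15.5764 + (1−p*)·4.2427]/1.05 = 12.6759. B = V − Δ·S = -25.1033.
(0,0): S=58.0000. Δ = (V_up−V_dn)/(S_up−S_dn) = (12.6759−6.7252)/(64.3800−46.9800) = 0.3420. V = [p*·12.6759 + (1−p*)·6.7252]/1.05 = 10.9388. B = V − Δ·S = -8.8968.
Root portfolio cost Δ·58+B reproduces V0=10.9388.

(0,0): Delta=0.3420 Bond=-8.8968
(1,0): Delta=-1.0000 Bond=53.7052
(1,1): Delta=0.5868 Bond=-25.1033
(2,0): Delta=-1.0000 Bond=56.3905
(2,1): Delta=-1.0000 Bond=56.3905
(2,2): Delta=0.8763 Bond=-47.0457
V0=10.9388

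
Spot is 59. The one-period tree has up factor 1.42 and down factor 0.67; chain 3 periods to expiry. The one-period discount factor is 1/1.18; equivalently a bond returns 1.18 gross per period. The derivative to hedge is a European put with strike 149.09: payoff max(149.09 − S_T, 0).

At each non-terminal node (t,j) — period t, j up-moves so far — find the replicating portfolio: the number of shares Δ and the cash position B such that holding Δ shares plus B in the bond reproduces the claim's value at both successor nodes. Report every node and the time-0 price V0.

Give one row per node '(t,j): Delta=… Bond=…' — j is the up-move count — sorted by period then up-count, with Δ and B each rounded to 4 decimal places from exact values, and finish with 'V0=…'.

The replicating-portfolio and risk-neutral prices coincide; use p* = (1.18−0.67)/(1.42−0.67) = 0.6800 for the latter.
Payoff layer (t=3): V(3,0)=131.3450, V(3,1)=111.4812, V(3,2)=69.3817, V(3,3)=0.0000
(2,0): S=26.4851. Δ = (V_up−V_dn)/(S_up−S_dn) = (111.4812−131.3450)/(37.6088−17.7450) = -1.0000. V = [p*·111.4812 + (1−p*)·131.3450]/1.18 = 99.8624. B = V − Δ·S = 126.3475.
(2,1): S=56.1326. Δ = (V_up−V_dn)/(S_up−S_dn) = (69.3817−111.4812)/(79.7083−37.6088) = -1.0000. V = [p*·69.3817 + (1−p*)·111.4812]/1.18 = 70.2149. B = V − Δ·S = 126.3475.
(2,2): S=118.9676. Δ = (V_up−V_dn)/(S_up−S_dn) = (0.0000−69.3817)/(168.9340−79.7083) = -0.7776. V = [p*·0.0000 + (1−p*)·69.3817]/1.18 = 18.8154. B = V − Δ·S = 111.3243.
(1,0): S=39.5300. Δ = (V_up−V_dn)/(S_up−S_dn) = (70.2149−99.8624)/(56.1326−26.4851) = -1.0000. V = [p*·70.2149 + (1−p*)·99.8624]/1.18 = 67.5441. B = V − Δ·S = 107.0741.
(1,1): S=83.7800. Δ = (V_up−V_dn)/(S_up−S_dn) = (18.8154−70.2149)/(118.9676−56.1326) = -0.8180. V = [p*·18.8154 + (1−p*)·70.2149]/1.18 = 29.8841. B = V − Δ·S = 98.4167.
(0,0): S=59.0000. Δ = (V_up−V_dn)/(S_up−S_dn) = (29.8841−67.5441)/(83.7800−39.5300) = -0.8511. V = [p*·29.8841 + (1−p*)·67.5441]/1.18 = 35.5384. B = V − Δ·S = 85.7518.
Root portfolio cost Δ·59+B reproduces V0=35.5384.

(0,0): Delta=-0.8511 Bond=85.7518
(1,0): Delta=-1.0000 Bond=107.0741
(1,1): Delta=-0.8180 Bond=98.4167
(2,0): Delta=-1.0000 Bond=126.3475
(2,1): Delta=-1.0000 Bond=126.3475
(2,2): Delta=-0.7776 Bond=111.3243
V0=35.5384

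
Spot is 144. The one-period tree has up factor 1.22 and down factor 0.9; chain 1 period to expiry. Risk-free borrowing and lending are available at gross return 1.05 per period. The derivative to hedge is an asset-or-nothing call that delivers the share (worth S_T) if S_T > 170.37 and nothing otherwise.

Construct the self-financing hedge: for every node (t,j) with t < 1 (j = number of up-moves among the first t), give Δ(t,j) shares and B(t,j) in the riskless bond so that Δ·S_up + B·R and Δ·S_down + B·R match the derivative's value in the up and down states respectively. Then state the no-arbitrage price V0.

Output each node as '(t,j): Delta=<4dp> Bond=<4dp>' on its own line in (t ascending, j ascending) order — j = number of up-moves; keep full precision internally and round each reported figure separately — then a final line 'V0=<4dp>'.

Under the risk-neutral measure, an up-move has probability p* = (R−d)/(u−d) = 0.4688 and values discount at R = 1.05.
Terminal payoffs: V(1,0)=0.0000, V(1,1)=175.6800
(0,0): S=144.0000. Δ = (V_up−V_dn)/(S_up−S_dn) = (175.6800−0.0000)/(175.6800−129.6000) = 3.8125. V = [p*·175.6800 + (1−p*)·0.0000]/1.05 = 78.4286. B = V − Δ·S = -470.5714.
The time-0 hedge costs 78.4286, which is the no-arbitrage price.

(0,0): Delta=3.8125 Bond=-470.5714
V0=78.4286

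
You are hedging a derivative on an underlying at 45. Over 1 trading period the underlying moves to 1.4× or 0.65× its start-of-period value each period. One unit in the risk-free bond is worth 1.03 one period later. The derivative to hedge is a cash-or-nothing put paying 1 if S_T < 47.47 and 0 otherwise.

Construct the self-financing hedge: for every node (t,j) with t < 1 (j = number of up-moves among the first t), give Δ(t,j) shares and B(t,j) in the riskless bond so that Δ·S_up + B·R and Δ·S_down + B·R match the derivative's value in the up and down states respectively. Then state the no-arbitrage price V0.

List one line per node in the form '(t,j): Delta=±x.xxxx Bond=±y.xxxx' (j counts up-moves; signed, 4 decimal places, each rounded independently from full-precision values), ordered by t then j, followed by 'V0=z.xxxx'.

No-arbitrage ⇒ martingale measure with p* = (R−d)/(u−d) = 0.5067.
Payoff layer (t=1): V(1,0)=1.0000, V(1,1)=0.0000
(0,0): S=45.0000. Δ = (V_up−V_dn)/(S_up−S_dn) = (0.0000−1.0000)/(63.0000−29.2500) = -0.0296. V = [p*·0.0000 + (1−p*)·1.0000]/1.03 = 0.4790. B = V − Δ·S = 1.8123.
Root portfolio cost Δ·45+B reproduces V0=0.4790.

(0,0): Delta=-0.0296 Bond=1.8123
V0=0.4790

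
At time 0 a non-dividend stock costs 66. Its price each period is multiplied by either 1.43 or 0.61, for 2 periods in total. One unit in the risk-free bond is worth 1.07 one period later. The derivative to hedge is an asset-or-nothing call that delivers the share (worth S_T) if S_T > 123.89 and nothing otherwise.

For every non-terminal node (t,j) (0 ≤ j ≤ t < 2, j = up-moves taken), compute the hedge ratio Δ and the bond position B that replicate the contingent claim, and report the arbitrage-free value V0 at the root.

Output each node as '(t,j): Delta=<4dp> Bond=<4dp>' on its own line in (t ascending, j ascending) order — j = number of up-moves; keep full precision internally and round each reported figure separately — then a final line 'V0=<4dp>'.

Under the risk-neutral measure, an up-move has probability p* = (R−d)/(u−d) = 0.5610 and values discount at R = 1.07.
At expiry t=2: V(2,0)=0.0000, V(2,1)=0.0000, V(2,2)=134.9634
Node (1,0) S=40.2600: V=(p*·0.0000+(1−p*)·0.0000)/1.07=0.0000; Δ=(0.0000−0.0000)/(57.5718−24.5586)=0.0000; B=V−Δ·S=0.0000
Node (1,1) S=94.3800: V=(p*·134.9634+(1−p*)·0.0000)/1.07=70.7581; Δ=(134.9634−0.0000)/(134.9634−57.5718)=1.7439; B=V−Δ·S=-93.8314
Node (0,0) S=66.0000: V=(p*·70.7581+(1−p*)·0.0000)/1.07=37.0968; Δ=(70.7581−0.0000)/(94.3800−40.2600)=1.3074; B=V−Δ·S=-49.1936
Check: Δ(0,0)·S0 + B(0,0) = 37.0968 = V0.

(0,0): Delta=1.3074 Bond=-49.1936
(1,0): Delta=0.0000 Bond=0.0000
(1,1): Delta=1.7439 Bond=-93.8314
V0=37.0968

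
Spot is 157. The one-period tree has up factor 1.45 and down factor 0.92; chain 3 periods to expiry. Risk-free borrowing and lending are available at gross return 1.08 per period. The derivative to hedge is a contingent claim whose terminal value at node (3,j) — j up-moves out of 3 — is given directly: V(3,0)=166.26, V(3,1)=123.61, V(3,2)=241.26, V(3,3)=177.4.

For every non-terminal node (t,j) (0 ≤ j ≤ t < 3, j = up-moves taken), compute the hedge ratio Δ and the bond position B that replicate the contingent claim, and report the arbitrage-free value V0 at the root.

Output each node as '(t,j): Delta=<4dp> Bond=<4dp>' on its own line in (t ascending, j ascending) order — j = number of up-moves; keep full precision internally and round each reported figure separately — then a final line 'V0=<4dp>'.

(0,0): Delta=0.2368 Bond=91.4666
(1,0): Delta=0.0695 Bond=122.9565
(1,1): Delta=0.4824 Bond=42.8850
(2,0): Delta=-0.6056 Bond=222.4944
(2,1): Delta=1.0599 Bond=-74.6413
(2,2): Delta=-0.3650 Bond=326.0290
V0=128.6458

Since d<R<u, set p* = (R−d)/(u−d) = 0.3019; price each node as the discounted p*-expectation of its children.
Payoff layer (t=3): V(3,0)=166.2600, V(3,1)=123.6100, V(3,2)=241.2600, V(3,3)=177.4000
  t=2,j=0: stock 132.8848 → up 192.6830 (V=123.6100), down 122.2540 (V=166.2600). Price 142.0227; hedge Δ=-0.6056, bond B=222.4944.
  t=2,j=1: stock 209.4380 → up 303.6851 (V=241.2600), down 192.6830 (V=123.6100). Price 147.3398; hedge Δ=1.0599, bond B=-74.6413.
  t=2,j=2: stock 330.0925 → up 478.6341 (V=177.4000), down 303.6851 (V=241.2600). Price 205.5384; hedge Δ=-0.3650, bond B=326.0290.
  t=1,j=0: stock 144.4400 → up 209.4380 (V=147.3398), down 132.8848 (V=142.0227). Price 132.9888; hedge Δ=0.0695, bond B=122.9565.
  t=1,j=1: stock 227.6500 → up 330.0925 (V=205.5384), down 209.4380 (V=147.3398). Price 152.6937; hedge Δ=0.4824, bond B=42.8850.
  t=0,j=0: stock 157.0000 → up 227.6500 (V=152.6937), down 144.4400 (V=132.9888). Price 128.6458; hedge Δ=0.2368, bond B=91.4666.
Self-financing check: at every node Δ·S+B equals the discounted successor values.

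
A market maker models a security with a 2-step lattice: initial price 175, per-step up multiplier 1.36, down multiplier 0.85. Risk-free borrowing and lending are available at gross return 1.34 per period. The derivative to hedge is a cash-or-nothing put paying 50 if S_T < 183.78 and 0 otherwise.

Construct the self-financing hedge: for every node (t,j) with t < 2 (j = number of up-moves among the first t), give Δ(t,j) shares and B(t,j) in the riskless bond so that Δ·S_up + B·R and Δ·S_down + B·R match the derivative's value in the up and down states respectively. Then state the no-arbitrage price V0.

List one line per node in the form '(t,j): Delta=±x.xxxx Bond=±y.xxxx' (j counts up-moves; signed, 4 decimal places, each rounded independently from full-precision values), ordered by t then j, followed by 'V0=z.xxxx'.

(0,0): Delta=-0.0164 Bond=2.9120
(1,0): Delta=-0.6591 Bond=99.5025
(1,1): Delta=0.0000 Bond=0.0000
V0=0.0428

Risk-neutral probability p* = (R−d)/(u−d) = (1.34−0.85)/(1.36−0.85) = 0.9608.
Payoff layer (t=2): V(2,0)=50.0000, V(2,1)=0.0000, V(2,2)=0.0000
(1,0): S=148.7500. Δ = (V_up−V_dn)/(S_up−S_dn) = (0.0000−50.0000)/(202.3000−126.4375) = -0.6591. V = [p*·0.0000 + (1−p*)·50.0000]/1.34 = 1.4633. B = V − Δ·S = 99.5025.
(1,1): S=238.0000. Δ = (V_up−V_dn)/(S_up−S_dn) = (0.0000−0.0000)/(323.6800−202.3000) = 0.0000. V = [p*·0.0000 + (1−p*)·0.0000]/1.34 = 0.0000. B = V − Δ·S = 0.0000.
(0,0): S=175.0000. Δ = (V_up−V_dn)/(S_up−S_dn) = (0.0000−1.4633)/(238.0000−148.7500) = -0.0164. V = [p*·0.0000 + (1−p*)·1.4633]/1.34 = 0.0428. B = V − Δ·S = 2.9120.
Root portfolio cost Δ·175+B reproduces V0=0.0428.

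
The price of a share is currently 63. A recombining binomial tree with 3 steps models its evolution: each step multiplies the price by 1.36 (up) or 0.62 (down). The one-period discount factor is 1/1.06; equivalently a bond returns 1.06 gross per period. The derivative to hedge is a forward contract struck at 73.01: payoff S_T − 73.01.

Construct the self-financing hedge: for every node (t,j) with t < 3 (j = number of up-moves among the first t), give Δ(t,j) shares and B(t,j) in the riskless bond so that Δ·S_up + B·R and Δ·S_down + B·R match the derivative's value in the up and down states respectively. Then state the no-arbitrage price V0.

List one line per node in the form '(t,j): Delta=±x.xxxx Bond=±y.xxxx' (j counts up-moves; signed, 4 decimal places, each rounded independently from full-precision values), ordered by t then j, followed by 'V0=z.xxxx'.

(0,0): Delta=1.0000 Bond=-61.3006
(1,0): Delta=1.0000 Bond=-64.9786
(1,1): Delta=1.0000 Bond=-64.9786
(2,0): Delta=1.0000 Bond=-68.8774
(2,1): Delta=1.0000 Bond=-68.8774
(2,2): Delta=1.0000 Bond=-68.8774
V0=1.6994

No-arbitrage ⇒ martingale measure with p* = (R−d)/(u−d) = 0.5946.
Terminal values V(3,·): V(3,0)=-57.9953, V(3,1)=-40.0746, V(3,2)=-0.7646, V(3,3)=85.4637
  t=2,j=0: stock 24.2172 → up 32.9354 (V=-40.0746), down 15.0147 (V=-57.9953). Price -44.6602; hedge Δ=1.0000, bond B=-68.8774.
  t=2,j=1: stock 53.1216 → up 72.2454 (V=-0.7646), down 32.9354 (V=-40.0746). Price -15.7558; hedge Δ=1.0000, bond B=-68.8774.
  t=2,j=2: stock 116.5248 → up 158.4737 (V=85.4637), down 72.2454 (V=-0.7646). Price 47.6474; hedge Δ=1.0000, bond B=-68.8774.
  t=1,j=0: stock 39.0600 → up 53.1216 (V=-15.7558), down 24.2172 (V=-44.6602). Price -25.9186; hedge Δ=1.0000, bond B=-64.9786.
  t=1,j=1: stock 85.6800 → up 116.5248 (V=47.6474), down 53.1216 (V=-15.7558). Price 20.7014; hedge Δ=1.0000, bond B=-64.9786.
  t=0,j=0: stock 63.0000 → up 85.6800 (V=20.7014), down 39.0600 (V=-25.9186). Price 1.6994; hedge Δ=1.0000, bond B=-61.3006.
Self-financing check: at every node Δ·S+B equals the discounted successor values.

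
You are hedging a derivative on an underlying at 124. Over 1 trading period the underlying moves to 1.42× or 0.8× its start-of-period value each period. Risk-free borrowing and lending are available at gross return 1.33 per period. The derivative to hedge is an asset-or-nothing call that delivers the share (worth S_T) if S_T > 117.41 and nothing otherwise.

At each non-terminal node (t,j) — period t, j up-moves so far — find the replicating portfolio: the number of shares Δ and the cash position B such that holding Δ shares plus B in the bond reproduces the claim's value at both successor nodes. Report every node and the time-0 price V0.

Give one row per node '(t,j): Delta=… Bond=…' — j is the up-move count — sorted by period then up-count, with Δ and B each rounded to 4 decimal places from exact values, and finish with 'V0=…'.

No-arbitrage ⇒ martingale measure with p* = (R−d)/(u−d) = 0.8548.
Terminal values V(1,·): V(1,0)=0.0000, V(1,1)=176.0800
  t=0,j=0: stock 124.0000 → up 176.0800 (V=176.0800), down 99.2000 (V=0.0000). Price 113.1729; hedge Δ=2.2903, bond B=-170.8271.
Check: Δ(0,0)·S0 + B(0,0) = 113.1729 = V0.

(0,0): Delta=2.2903 Bond=-170.8271
V0=113.1729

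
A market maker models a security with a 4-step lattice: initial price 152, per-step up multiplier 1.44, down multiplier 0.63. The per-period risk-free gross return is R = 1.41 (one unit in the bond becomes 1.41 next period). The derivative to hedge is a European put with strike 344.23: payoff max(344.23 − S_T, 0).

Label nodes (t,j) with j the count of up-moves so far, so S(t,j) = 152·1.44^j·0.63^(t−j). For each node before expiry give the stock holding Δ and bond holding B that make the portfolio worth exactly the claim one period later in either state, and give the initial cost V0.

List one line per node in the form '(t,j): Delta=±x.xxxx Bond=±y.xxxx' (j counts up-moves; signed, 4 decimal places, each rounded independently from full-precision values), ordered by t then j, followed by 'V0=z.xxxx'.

(0,0): Delta=-0.1996 Bond=32.7349
(1,0): Delta=-1.0000 Bond=122.7980
(1,1): Delta=-0.1862 Bond=43.2084
(2,0): Delta=-1.0000 Bond=173.1452
(2,1): Delta=-1.0000 Bond=173.1452
(2,2): Delta=-0.1725 Bond=56.6076
(3,0): Delta=-1.0000 Bond=244.1348
(3,1): Delta=-1.0000 Bond=244.1348
(3,2): Delta=-1.0000 Bond=244.1348
(3,3): Delta=-0.1586 Bond=73.4968
V0=2.3886

Since d<R<u, set p* = (R−d)/(u−d) = 0.9630; price each node as the discounted p*-expectation of its children.
At expiry t=4: V(4,0)=320.2855, V(4,1)=289.4997, V(4,2)=219.1322, V(4,3)=58.2922, V(4,4)=0.0000
Node (3,0) S=38.0071: V=(p*·289.4997+(1−p*)·320.2855)/1.41=206.1276; Δ=(289.4997−320.2855)/(54.7303−23.9445)=-1.0000; B=V−Δ·S=244.1348
Node (3,1) S=86.8735: V=(p*·219.1322+(1−p*)·289.4997)/1.41=157.2613; Δ=(219.1322−289.4997)/(125.0978−54.7303)=-1.0000; B=V−Δ·S=244.1348
Node (3,2) S=198.5679: V=(p*·58.2922+(1−p*)·219.1322)/1.41=45.5668; Δ=(58.2922−219.1322)/(285.9378−125.0978)=-1.0000; B=V−Δ·S=244.1348
Node (3,3) S=453.8696: V=(p*·0.0000+(1−p*)·58.2922)/1.41=1.5312; Δ=(0.0000−58.2922)/(653.5722−285.9378)=-0.1586; B=V−Δ·S=73.4968
Node (2,0) S=60.3288: V=(p*·157.2613+(1−p*)·206.1276)/1.41=112.8164; Δ=(157.2613−206.1276)/(86.8735−38.0071)=-1.0000; B=V−Δ·S=173.1452
Node (2,1) S=137.8944: V=(p*·45.5668+(1−p*)·157.2613)/1.41=35.2508; Δ=(45.5668−157.2613)/(198.5679−86.8735)=-1.0000; B=V−Δ·S=173.1452
Node (2,2) S=315.1872: V=(p*·1.5312+(1−p*)·45.5668)/1.41=2.2426; Δ=(1.5312−45.5668)/(453.8696−198.5679)=-0.1725; B=V−Δ·S=56.6076
Node (1,0) S=95.7600: V=(p*·35.2508+(1−p*)·112.8164)/1.41=27.0380; Δ=(35.2508−112.8164)/(137.8944−60.3288)=-1.0000; B=V−Δ·S=122.7980
Node (1,1) S=218.8800: V=(p*·2.2426+(1−p*)·35.2508)/1.41=2.4576; Δ=(2.2426−35.2508)/(315.1872−137.8944)=-0.1862; B=V−Δ·S=43.2084
Node (0,0) S=152.0000: V=(p*·2.4576+(1−p*)·27.0380)/1.41=2.3886; Δ=(2.4576−27.0380)/(218.8800−95.7600)=-0.1996; B=V−Δ·S=32.7349
Root portfolio cost Δ·152+B reproduces V0=2.3886.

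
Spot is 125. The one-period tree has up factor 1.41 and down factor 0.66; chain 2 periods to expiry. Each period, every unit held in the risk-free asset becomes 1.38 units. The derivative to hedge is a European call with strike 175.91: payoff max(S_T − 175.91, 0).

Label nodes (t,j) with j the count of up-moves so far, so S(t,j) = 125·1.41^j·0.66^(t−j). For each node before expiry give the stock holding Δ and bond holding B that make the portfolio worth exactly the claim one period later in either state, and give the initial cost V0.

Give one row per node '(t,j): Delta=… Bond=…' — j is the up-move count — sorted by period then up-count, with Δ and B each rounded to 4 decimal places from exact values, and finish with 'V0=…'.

Risk-neutral probability p* = (R−d)/(u−d) = (1.38−0.66)/(1.41−0.66) = 0.9600.
Terminal payoffs: V(2,0)=0.0000, V(2,1)=0.0000, V(2,2)=72.6025
Node (1,0) S=82.5000: V=(p*·0.0000+(1−p*)·0.0000)/1.38=0.0000; Δ=(0.0000−0.0000)/(116.3250−54.4500)=0.0000; B=V−Δ·S=0.0000
Node (1,1) S=176.2500: V=(p*·72.6025+(1−p*)·0.0000)/1.38=50.5061; Δ=(72.6025−0.0000)/(248.5125−116.3250)=0.5492; B=V−Δ·S=-46.2972
Node (0,0) S=125.0000: V=(p*·50.5061+(1−p*)·0.0000)/1.38=35.1347; Δ=(50.5061−0.0000)/(176.2500−82.5000)=0.5387; B=V−Δ·S=-32.2068
Root portfolio cost Δ·125+B reproduces V0=35.1347.

(0,0): Delta=0.5387 Bond=-32.2068
(1,0): Delta=0.0000 Bond=0.0000
(1,1): Delta=0.5492 Bond=-46.2972
V0=35.1347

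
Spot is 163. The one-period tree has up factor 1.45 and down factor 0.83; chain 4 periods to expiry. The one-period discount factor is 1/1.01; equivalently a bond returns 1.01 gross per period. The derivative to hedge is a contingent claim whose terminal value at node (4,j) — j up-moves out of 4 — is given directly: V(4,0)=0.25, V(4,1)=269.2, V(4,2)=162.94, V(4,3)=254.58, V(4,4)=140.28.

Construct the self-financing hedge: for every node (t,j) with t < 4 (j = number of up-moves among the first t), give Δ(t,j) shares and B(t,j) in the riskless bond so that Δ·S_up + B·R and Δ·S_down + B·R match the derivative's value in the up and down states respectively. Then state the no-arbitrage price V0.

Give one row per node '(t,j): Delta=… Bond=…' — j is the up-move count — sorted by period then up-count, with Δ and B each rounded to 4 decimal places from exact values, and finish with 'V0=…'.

(0,0): Delta=0.6066 Bond=66.3892
(1,0): Delta=1.1616 Bond=-8.0247
(1,1): Delta=-0.1698 Bond=250.5767
(2,0): Delta=2.2757 Bond=-133.2080
(2,1): Delta=-0.3973 Bond=297.7024
(2,2): Delta=0.1484 Bond=144.0113
(3,0): Delta=4.6543 Bond=-356.2336
(3,1): Delta=-1.0526 Bond=407.3775
(3,2): Delta=0.5196 Bond=39.8620
(3,3): Delta=-0.3710 Bond=403.5589
V0=165.2724

Under the risk-neutral measure, an up-move has probability p* = (R−d)/(u−d) = 0.2903 and values discount at R = 1.01.
At expiry t=4: V(4,0)=0.2500, V(4,1)=269.2000, V(4,2)=162.9400, V(4,3)=254.5800, V(4,4)=140.2800
(3,0): S=93.2013. Δ = (V_up−V_dn)/(S_up−S_dn) = (269.2000−0.2500)/(135.1419−77.3571) = 4.6543. V = [p*·269.2000 + (1−p*)·0.2500]/1.01 = 77.5567. B = V − Δ·S = -356.2336.
(3,1): S=162.8215. Δ = (V_up−V_dn)/(S_up−S_dn) = (162.9400−269.2000)/(236.0912−135.1419) = -1.0526. V = [p*·162.9400 + (1−p*)·269.2000]/1.01 = 235.9904. B = V − Δ·S = 407.3775.
(3,2): S=284.4472. Δ = (V_up−V_dn)/(S_up−S_dn) = (254.5800−162.9400)/(412.4485−236.0912) = 0.5196. V = [p*·254.5800 + (1−p*)·162.9400]/1.01 = 187.6685. B = V − Δ·S = 39.8620.
(3,3): S=496.9259. Δ = (V_up−V_dn)/(S_up−S_dn) = (140.2800−254.5800)/(720.5425−412.4485) = -0.3710. V = [p*·140.2800 + (1−p*)·254.5800]/1.01 = 219.2041. B = V − Δ·S = 403.5589.
(2,0): S=112.2907. Δ = (V_up−V_dn)/(S_up−S_dn) = (235.9904−77.5567)/(162.8215−93.2013) = 2.2757. V = [p*·235.9904 + (1−p*)·77.5567]/1.01 = 122.3303. B = V − Δ·S = -133.2080.
(2,1): S=196.1705. Δ = (V_up−V_dn)/(S_up−S_dn) = (187.6685−235.9904)/(284.4472−162.8215) = -0.3973. V = [p*·187.6685 + (1−p*)·235.9904]/1.01 = 219.7638. B = V − Δ·S = 297.7024.
(2,2): S=342.7075. Δ = (V_up−V_dn)/(S_up−S_dn) = (219.2041−187.6685)/(496.9259−284.4472) = 0.1484. V = [p*·219.2041 + (1−p*)·187.6685]/1.01 = 194.8752. B = V − Δ·S = 144.0113.
(1,0): S=135.2900. Δ = (V_up−V_dn)/(S_up−S_dn) = (219.7638−122.3303)/(196.1705−112.2907) = 1.1616. V = [p*·219.7638 + (1−p*)·122.3303]/1.01 = 149.1262. B = V − Δ·S = -8.0247.
(1,1): S=236.3500. Δ = (V_up−V_dn)/(S_up−S_dn) = (194.8752−219.7638)/(342.7075−196.1705) = -0.1698. V = [p*·194.8752 + (1−p*)·219.7638]/1.01 = 210.4338. B = V − Δ·S = 250.5767.
(0,0): S=163.0000. Δ = (V_up−V_dn)/(S_up−S_dn) = (210.4338−149.1262)/(236.3500−135.2900) = 0.6066. V = [p*·210.4338 + (1−p*)·149.1262]/1.01 = 165.2724. B = V − Δ·S = 66.3892.
Each (Δ,B) replicates both successor values, so the strategy is self-financing and V0 is arbitrage-free.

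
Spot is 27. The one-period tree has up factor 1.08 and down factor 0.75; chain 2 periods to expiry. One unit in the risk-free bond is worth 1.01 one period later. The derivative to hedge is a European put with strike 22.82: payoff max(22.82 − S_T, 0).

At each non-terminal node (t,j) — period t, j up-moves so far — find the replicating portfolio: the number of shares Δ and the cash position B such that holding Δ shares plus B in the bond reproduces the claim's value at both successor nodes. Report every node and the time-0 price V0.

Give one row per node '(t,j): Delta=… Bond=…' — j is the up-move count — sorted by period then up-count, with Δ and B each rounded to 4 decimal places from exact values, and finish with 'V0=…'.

(0,0): Delta=-0.2407 Bond=7.1465
(1,0): Delta=-1.0000 Bond=22.5941
(1,1): Delta=-0.0987 Bond=3.0783
V0=0.6479

Risk-neutral probability p* = (R−d)/(u−d) = (1.01−0.75)/(1.08−0.75) = 0.7879.
Terminal payoffs: V(2,0)=7.6325, V(2,1)=0.9500, V(2,2)=0.0000
(1,0): S=20.2500. Δ = (V_up−V_dn)/(S_up−S_dn) = (0.9500−7.6325)/(21.8700−15.1875) = -1.0000. V = [p*·0.9500 + (1−p*)·7.6325]/1.01 = 2.3441. B = V − Δ·S = 22.5941.
(1,1): S=29.1600. Δ = (V_up−V_dn)/(S_up−S_dn) = (0.0000−0.9500)/(31.4928−21.8700) = -0.0987. V = [p*·0.0000 + (1−p*)·0.9500]/1.01 = 0.1995. B = V − Δ·S = 3.0783.
(0,0): S=27.0000. Δ = (V_up−V_dn)/(S_up−S_dn) = (0.1995−2.3441)/(29.1600−20.2500) = -0.2407. V = [p*·0.1995 + (1−p*)·2.3441]/1.01 = 0.6479. B = V − Δ·S = 7.1465.
The time-0 hedge costs 0.6479, which is the no-arbitrage price.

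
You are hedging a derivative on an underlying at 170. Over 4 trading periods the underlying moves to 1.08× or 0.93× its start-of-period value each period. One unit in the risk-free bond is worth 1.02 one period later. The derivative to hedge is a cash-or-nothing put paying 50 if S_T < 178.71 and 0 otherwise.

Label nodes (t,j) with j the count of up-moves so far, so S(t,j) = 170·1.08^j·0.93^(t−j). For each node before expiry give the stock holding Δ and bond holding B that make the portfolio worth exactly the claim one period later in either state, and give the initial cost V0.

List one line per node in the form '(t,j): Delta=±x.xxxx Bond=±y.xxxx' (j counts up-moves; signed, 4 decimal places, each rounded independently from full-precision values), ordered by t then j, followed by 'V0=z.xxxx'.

No-arbitrage ⇒ martingale measure with p* = (R−d)/(u−d) = 0.6000.
Terminal values V(4,·): V(4,0)=50.0000, V(4,1)=50.0000, V(4,2)=50.0000, V(4,3)=0.0000, V(4,4)=0.0000
(3,0): S=136.7407. Δ = (V_up−V_dn)/(S_up−S_dn) = (50.0000−50.0000)/(147.6799−127.1688) = 0.0000. V = [p*·50.0000 + (1−p*)·50.0000]/1.02 = 49.0196. B = V − Δ·S = 49.0196.
(3,1): S=158.7956. Δ = (V_up−V_dn)/(S_up−S_dn) = (50.0000−50.0000)/(171.4993−147.6799) = 0.0000. V = [p*·50.0000 + (1−p*)·50.0000]/1.02 = 49.0196. B = V − Δ·S = 49.0196.
(3,2): S=184.4078. Δ = (V_up−V_dn)/(S_up−S_dn) = (0.0000−50.0000)/(199.1605−171.4993) = -1.8076. V = [p*·0.0000 + (1−p*)·50.0000]/1.02 = 19.6078. B = V − Δ·S = 352.9412.
(3,3): S=214.1510. Δ = (V_up−V_dn)/(S_up−S_dn) = (0.0000−0.0000)/(231.2831−199.1605) = 0.0000. V = [p*·0.0000 + (1−p*)·0.0000]/1.02 = 0.0000. B = V − Δ·S = 0.0000.
(2,0): S=147.0330. Δ = (V_up−V_dn)/(S_up−S_dn) = (49.0196−49.0196)/(158.7956−136.7407) = 0.0000. V = [p*·49.0196 + (1−p*)·49.0196]/1.02 = 48.0584. B = V − Δ·S = 48.0584.
(2,1): S=170.7480. Δ = (V_up−V_dn)/(S_up−S_dn) = (19.6078−49.0196)/(184.4078−158.7956) = -1.1483. V = [p*·19.6078 + (1−p*)·49.0196]/1.02 = 30.7574. B = V − Δ·S = 226.8358.
(2,2): S=198.2880. Δ = (V_up−V_dn)/(S_up−S_dn) = (0.0000−19.6078)/(214.1510−184.4078) = -0.6592. V = [p*·0.0000 + (1−p*)·19.6078]/1.02 = 7.6894. B = V − Δ·S = 138.4083.
(1,0): S=158.1000. Δ = (V_up−V_dn)/(S_up−S_dn) = (30.7574−48.0584)/(170.7480−147.0330) = -0.7295. V = [p*·30.7574 + (1−p*)·48.0584]/1.02 = 36.9390. B = V − Δ·S = 152.2793.
(1,1): S=183.6000. Δ = (V_up−V_dn)/(S_up−S_dn) = (7.6894−30.7574)/(198.2880−170.7480) = -0.8376. V = [p*·7.6894 + (1−p*)·30.7574]/1.02 = 16.5849. B = V − Δ·S = 170.3719.
(0,0): S=170.0000. Δ = (V_up−V_dn)/(S_up−S_dn) = (16.5849−36.9390)/(183.6000−158.1000) = -0.7982. V = [p*·16.5849 + (1−p*)·36.9390]/1.02 = 24.2417. B = V − Δ·S = 159.9361.
Self-financing check: at every node Δ·S+B equals the discounted successor values.

(0,0): Delta=-0.7982 Bond=159.9361
(1,0): Delta=-0.7295 Bond=152.2793
(1,1): Delta=-0.8376 Bond=170.3719
(2,0): Delta=0.0000 Bond=48.0584
(2,1): Delta=-1.1483 Bond=226.8358
(2,2): Delta=-0.6592 Bond=138.4083
(3,0): Delta=0.0000 Bond=49.0196
(3,1): Delta=0.0000 Bond=49.0196
(3,2): Delta=-1.8076 Bond=352.9412
(3,3): Delta=0.0000 Bond=0.0000
V0=24.2417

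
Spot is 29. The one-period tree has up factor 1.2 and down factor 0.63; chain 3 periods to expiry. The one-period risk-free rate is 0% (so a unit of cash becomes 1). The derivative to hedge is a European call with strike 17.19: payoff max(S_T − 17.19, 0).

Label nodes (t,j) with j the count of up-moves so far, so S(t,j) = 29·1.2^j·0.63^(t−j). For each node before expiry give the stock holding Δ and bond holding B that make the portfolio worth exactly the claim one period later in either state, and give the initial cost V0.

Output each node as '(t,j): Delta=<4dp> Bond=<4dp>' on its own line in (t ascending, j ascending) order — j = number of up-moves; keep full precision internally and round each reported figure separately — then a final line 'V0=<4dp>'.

(0,0): Delta=0.8580 Bond=-11.8343
(1,0): Delta=0.5684 Bond=-6.5423
(1,1): Delta=0.9402 Bond=-14.6948
(2,0): Delta=0.0000 Bond=0.0000
(2,1): Delta=0.7297 Bond=-10.0787
(2,2): Delta=1.0000 Bond=-17.1900
V0=13.0492

Since d<R<u, set p* = (R−d)/(u−d) = 0.6491; price each node as the discounted p*-expectation of its children.
Payoff layer (t=3): V(3,0)=0.0000, V(3,1)=0.0000, V(3,2)=9.1188, V(3,3)=32.9220
(2,0): S=11.5101. Δ = (V_up−V_dn)/(S_up−S_dn) = (0.0000−0.0000)/(13.8121−7.2514) = 0.0000. V = [p*·0.0000 + (1−p*)·0.0000]/1 = 0.0000. B = V − Δ·S = 0.0000.
(2,1): S=21.9240. Δ = (V_up−V_dn)/(S_up−S_dn) = (9.1188−0.0000)/(26.3088−13.8121) = 0.7297. V = [p*·9.1188 + (1−p*)·0.0000]/1 = 5.9192. B = V − Δ·S = -10.0787.
(2,2): S=41.7600. Δ = (V_up−V_dn)/(S_up−S_dn) = (32.9220−9.1188)/(50.1120−26.3088) = 1.0000. V = [p*·32.9220 + (1−p*)·9.1188]/1 = 24.5700. B = V − Δ·S = -17.1900.
(1,0): S=18.2700. Δ = (V_up−V_dn)/(S_up−S_dn) = (5.9192−0.0000)/(21.9240−11.5101) = 0.5684. V = [p*·5.9192 + (1−p*)·0.0000]/1 = 3.8423. B = V − Δ·S = -6.5423.
(1,1): S=34.8000. Δ = (V_up−V_dn)/(S_up−S_dn) = (24.5700−5.9192)/(41.7600−21.9240) = 0.9402. V = [p*·24.5700 + (1−p*)·5.9192]/1 = 18.0259. B = V − Δ·S = -14.6948.
(0,0): S=29.0000. Δ = (V_up−V_dn)/(S_up−S_dn) = (18.0259−3.8423)/(34.8000−18.2700) = 0.8580. V = [p*·18.0259 + (1−p*)·3.8423]/1 = 13.0492. B = V − Δ·S = -11.8343.
The time-0 hedge costs 13.0492, which is the no-arbitrage price.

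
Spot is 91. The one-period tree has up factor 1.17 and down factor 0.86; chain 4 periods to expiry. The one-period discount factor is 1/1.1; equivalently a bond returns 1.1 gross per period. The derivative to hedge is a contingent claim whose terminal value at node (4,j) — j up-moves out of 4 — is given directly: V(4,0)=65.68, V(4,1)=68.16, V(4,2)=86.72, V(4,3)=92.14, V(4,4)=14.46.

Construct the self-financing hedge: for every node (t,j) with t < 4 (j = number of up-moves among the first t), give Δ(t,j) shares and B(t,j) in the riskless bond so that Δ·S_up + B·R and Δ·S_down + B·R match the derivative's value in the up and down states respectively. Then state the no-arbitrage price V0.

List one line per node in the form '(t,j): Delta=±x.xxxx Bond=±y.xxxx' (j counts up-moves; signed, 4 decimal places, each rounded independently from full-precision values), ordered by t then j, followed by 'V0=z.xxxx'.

(0,0): Delta=-0.8421 Bond=119.1938
(1,0): Delta=0.3360 Bond=38.9124
(1,1): Delta=-1.0947 Bond=158.0051
(2,0): Delta=0.6505 Bond=21.6396
(2,1): Delta=0.2686 Bond=48.9765
(2,2): Delta=-1.3870 Bond=210.2141
(3,0): Delta=0.1382 Bond=53.4545
(3,1): Delta=0.7603 Bond=15.1554
(3,2): Delta=0.1632 Bond=65.1672
(3,3): Delta=-1.7193 Bond=279.6721
V0=42.5625

No-arbitrage ⇒ martingale measure with p* = (R−d)/(u−d) = 0.7742.
Terminal payoffs: V(4,0)=65.6800, V(4,1)=68.1600, V(4,2)=86.7200, V(4,3)=92.1400, V(4,4)=14.4600
  t=3,j=0: stock 57.8811 → up 67.7209 (V=68.1600), down 49.7777 (V=65.6800). Price 61.4545; hedge Δ=0.1382, bond B=53.4545.
  t=3,j=1: stock 78.7452 → up 92.1319 (V=86.7200), down 67.7209 (V=68.1600). Price 75.0264; hedge Δ=0.7603, bond B=15.1554.
  t=3,j=2: stock 107.1301 → up 125.3422 (V=92.1400), down 92.1319 (V=86.7200). Price 82.6510; hedge Δ=0.1632, bond B=65.1672.
  t=3,j=3: stock 145.7468 → up 170.5237 (V=14.4600), down 125.3422 (V=92.1400). Price 29.0915; hedge Δ=-1.7193, bond B=279.6721.
  t=2,j=0: stock 67.3036 → up 78.7452 (V=75.0264), down 57.8811 (V=61.4545). Price 65.4198; hedge Δ=0.6505, bond B=21.6396.
  t=2,j=1: stock 91.5642 → up 107.1301 (V=82.6510), down 78.7452 (V=75.0264). Price 73.5721; hedge Δ=0.2686, bond B=48.9765.
  t=2,j=2: stock 124.5699 → up 145.7468 (V=29.0915), down 107.1301 (V=82.6510). Price 37.4414; hedge Δ=-1.3870, bond B=210.2141.
  t=1,j=0: stock 78.2600 → up 91.5642 (V=73.5721), down 67.3036 (V=65.4198). Price 65.2103; hedge Δ=0.3360, bond B=38.9124.
  t=1,j=1: stock 106.4700 → up 124.5699 (V=37.4414), down 91.5642 (V=73.5721). Price 41.4545; hedge Δ=-1.0947, bond B=158.0051.
  t=0,j=0: stock 91.0000 → up 106.4700 (V=41.4545), down 78.2600 (V=65.2103). Price 42.5625; hedge Δ=-0.8421, bond B=119.1938.
Check: Δ(0,0)·S0 + B(0,0) = 42.5625 = V0.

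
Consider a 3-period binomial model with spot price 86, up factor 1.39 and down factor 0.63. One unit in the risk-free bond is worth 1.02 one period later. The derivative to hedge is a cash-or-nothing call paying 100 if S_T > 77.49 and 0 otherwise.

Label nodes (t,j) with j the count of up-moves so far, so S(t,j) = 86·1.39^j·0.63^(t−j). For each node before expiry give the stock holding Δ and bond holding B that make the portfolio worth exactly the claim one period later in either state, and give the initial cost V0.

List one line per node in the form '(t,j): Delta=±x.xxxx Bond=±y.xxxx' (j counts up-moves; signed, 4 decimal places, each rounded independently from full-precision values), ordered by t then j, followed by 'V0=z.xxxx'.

The replicating-portfolio and risk-neutral prices coincide; use p* = (1.02−0.63)/(1.39−0.63) = 0.5132 for the latter.
Payoff layer (t=3): V(3,0)=0.0000, V(3,1)=0.0000, V(3,2)=100.0000, V(3,3)=100.0000
(2,0): S=34.1334. Δ = (V_up−V_dn)/(S_up−S_dn) = (0.0000−0.0000)/(47.4454−21.5040) = 0.0000. V = [p*·0.0000 + (1−p*)·0.0000]/1.02 = 0.0000. B = V − Δ·S = 0.0000.
(2,1): S=75.3102. Δ = (V_up−V_dn)/(S_up−S_dn) = (100.0000−0.0000)/(104.6812−47.4454) = 1.7472. V = [p*·100.0000 + (1−p*)·0.0000]/1.02 = 50.3096. B = V − Δ·S = -81.2693.
(2,2): S=166.1606. Δ = (V_up−V_dn)/(S_up−S_dn) = (100.0000−100.0000)/(230.9632−104.6812) = 0.0000. V = [p*·100.0000 + (1−p*)·100.0000]/1.02 = 98.0392. B = V − Δ·S = 98.0392.
(1,0): S=54.1800. Δ = (V_up−V_dn)/(S_up−S_dn) = (50.3096−0.0000)/(75.3102−34.1334) = 1.2218. V = [p*·50.3096 + (1−p*)·0.0000]/1.02 = 25.3106. B = V − Δ·S = -40.8863.
(1,1): S=119.5400. Δ = (V_up−V_dn)/(S_up−S_dn) = (98.0392−50.3096)/(166.1606−75.3102) = 0.5254. V = [p*·98.0392 + (1−p*)·50.3096]/1.02 = 73.3357. B = V − Δ·S = 10.5336.
(0,0): S=86.0000. Δ = (V_up−V_dn)/(S_up−S_dn) = (73.3357−25.3106)/(119.5400−54.1800) = 0.7348. V = [p*·73.3357 + (1−p*)·25.3106]/1.02 = 48.9755. B = V − Δ·S = -14.2155.
The time-0 hedge costs 48.9755, which is the no-arbitrage price.

(0,0): Delta=0.7348 Bond=-14.2155
(1,0): Delta=1.2218 Bond=-40.8863
(1,1): Delta=0.5254 Bond=10.5336
(2,0): Delta=0.0000 Bond=0.0000
(2,1): Delta=1.7472 Bond=-81.2693
(2,2): Delta=0.0000 Bond=98.0392
V0=48.9755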